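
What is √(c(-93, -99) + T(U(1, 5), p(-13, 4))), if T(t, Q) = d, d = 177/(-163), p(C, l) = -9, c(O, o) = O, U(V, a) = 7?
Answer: 6*I*√69438/163 ≈ 9.6998*I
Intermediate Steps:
d = -177/163 (d = 177*(-1/163) = -177/163 ≈ -1.0859)
T(t, Q) = -177/163
√(c(-93, -99) + T(U(1, 5), p(-13, 4))) = √(-93 - 177/163) = √(-15336/163) = 6*I*√69438/163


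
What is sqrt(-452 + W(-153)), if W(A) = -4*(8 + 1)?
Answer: 2*I*sqrt(122) ≈ 22.091*I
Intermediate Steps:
W(A) = -36 (W(A) = -4*9 = -36)
sqrt(-452 + W(-153)) = sqrt(-452 - 36) = sqrt(-488) = 2*I*sqrt(122)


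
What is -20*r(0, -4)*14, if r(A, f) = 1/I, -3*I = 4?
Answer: 210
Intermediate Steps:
I = -4/3 (I = -⅓*4 = -4/3 ≈ -1.3333)
r(A, f) = -¾ (r(A, f) = 1/(-4/3) = -¾)
-20*r(0, -4)*14 = -20*(-¾)*14 = 15*14 = 210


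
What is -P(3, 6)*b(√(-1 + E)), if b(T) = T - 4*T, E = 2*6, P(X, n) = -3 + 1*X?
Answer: 0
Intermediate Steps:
P(X, n) = -3 + X
E = 12
b(T) = -3*T
-P(3, 6)*b(√(-1 + E)) = -(-3 + 3)*(-3*√(-1 + 12)) = -0*(-3*√11) = -1*0 = 0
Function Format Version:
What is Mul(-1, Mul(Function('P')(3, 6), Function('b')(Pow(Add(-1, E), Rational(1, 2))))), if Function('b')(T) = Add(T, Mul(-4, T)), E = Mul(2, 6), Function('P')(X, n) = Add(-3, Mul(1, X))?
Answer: 0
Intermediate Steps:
Function('P')(X, n) = Add(-3, X)
E = 12
Function('b')(T) = Mul(-3, T)
Mul(-1, Mul(Function('P')(3, 6), Function('b')(Pow(Add(-1, E), Rational(1, 2))))) = Mul(-1, Mul(Add(-3, 3), Mul(-3, Pow(Add(-1, 12), Rational(1, 2))))) = Mul(-1, Mul(0, Mul(-3, Pow(11, Rational(1, 2))))) = Mul(-1, 0) = 0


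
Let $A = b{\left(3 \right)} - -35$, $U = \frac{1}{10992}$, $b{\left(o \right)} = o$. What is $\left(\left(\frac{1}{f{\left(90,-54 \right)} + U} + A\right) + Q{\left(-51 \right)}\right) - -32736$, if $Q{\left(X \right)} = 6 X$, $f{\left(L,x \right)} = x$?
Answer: $\frac{19271922364}{593567} \approx 32468.0$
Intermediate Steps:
$U = \frac{1}{10992} \approx 9.0975 \cdot 10^{-5}$
$A = 38$ ($A = 3 - -35 = 3 + 35 = 38$)
$\left(\left(\frac{1}{f{\left(90,-54 \right)} + U} + A\right) + Q{\left(-51 \right)}\right) - -32736 = \left(\left(\frac{1}{-54 + \frac{1}{10992}} + 38\right) + 6 \left(-51\right)\right) - -32736 = \left(\left(\frac{1}{- \frac{593567}{10992}} + 38\right) - 306\right) + 32736 = \left(\left(- \frac{10992}{593567} + 38\right) - 306\right) + 32736 = \left(\frac{22544554}{593567} - 306\right) + 32736 = - \frac{159086948}{593567} + 32736 = \frac{19271922364}{593567}$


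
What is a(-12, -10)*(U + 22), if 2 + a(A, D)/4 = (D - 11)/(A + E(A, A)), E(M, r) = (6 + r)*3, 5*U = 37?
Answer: -3822/25 ≈ -152.88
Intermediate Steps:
U = 37/5 (U = (⅕)*37 = 37/5 ≈ 7.4000)
E(M, r) = 18 + 3*r
a(A, D) = -8 + 4*(-11 + D)/(18 + 4*A) (a(A, D) = -8 + 4*((D - 11)/(A + (18 + 3*A))) = -8 + 4*((-11 + D)/(18 + 4*A)) = -8 + 4*(-11 + D)/(18 + 4*A))
a(-12, -10)*(U + 22) = (2*(-47 - 10 - 8*(-12))/(9 + 2*(-12)))*(37/5 + 22) = (2*(-47 - 10 + 96)/(9 - 24))*(147/5) = (2*39/(-15))*(147/5) = (2*(-1/15)*39)*(147/5) = -26/5*147/5 = -3822/25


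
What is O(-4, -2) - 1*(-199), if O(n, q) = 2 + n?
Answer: 197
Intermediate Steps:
O(-4, -2) - 1*(-199) = (2 - 4) - 1*(-199) = -2 + 199 = 197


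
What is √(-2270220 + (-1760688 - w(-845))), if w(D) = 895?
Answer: I*√4031803 ≈ 2007.9*I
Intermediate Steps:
√(-2270220 + (-1760688 - w(-845))) = √(-2270220 + (-1760688 - 1*895)) = √(-2270220 + (-1760688 - 895)) = √(-2270220 - 1761583) = √(-4031803) = I*√4031803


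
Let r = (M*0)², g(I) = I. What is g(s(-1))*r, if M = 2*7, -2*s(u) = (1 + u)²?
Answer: 0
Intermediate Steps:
s(u) = -(1 + u)²/2
M = 14
r = 0 (r = (14*0)² = 0² = 0)
g(s(-1))*r = -(1 - 1)²/2*0 = -½*0²*0 = -½*0*0 = 0*0 = 0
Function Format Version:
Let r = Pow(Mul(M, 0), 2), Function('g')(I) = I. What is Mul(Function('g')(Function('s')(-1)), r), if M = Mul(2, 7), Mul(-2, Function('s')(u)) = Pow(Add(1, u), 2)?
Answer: 0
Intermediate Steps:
Function('s')(u) = Mul(Rational(-1, 2), Pow(Add(1, u), 2))
M = 14
r = 0 (r = Pow(Mul(14, 0), 2) = Pow(0, 2) = 0)
Mul(Function('g')(Function('s')(-1)), r) = Mul(Mul(Rational(-1, 2), Pow(Add(1, -1), 2)), 0) = Mul(Mul(Rational(-1, 2), Pow(0, 2)), 0) = Mul(Mul(Rational(-1, 2), 0), 0) = Mul(0, 0) = 0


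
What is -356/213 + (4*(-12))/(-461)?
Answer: -153892/98193 ≈ -1.5672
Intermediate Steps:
-356/213 + (4*(-12))/(-461) = -356*1/213 - 48*(-1/461) = -356/213 + 48/461 = -153892/98193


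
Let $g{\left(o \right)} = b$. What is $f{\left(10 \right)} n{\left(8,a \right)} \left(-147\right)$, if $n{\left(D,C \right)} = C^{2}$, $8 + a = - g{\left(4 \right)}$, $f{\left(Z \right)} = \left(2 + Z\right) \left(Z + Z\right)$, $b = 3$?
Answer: $-4268880$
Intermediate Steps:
$g{\left(o \right)} = 3$
$f{\left(Z \right)} = 2 Z \left(2 + Z\right)$ ($f{\left(Z \right)} = \left(2 + Z\right) 2 Z = 2 Z \left(2 + Z\right)$)
$a = -11$ ($a = -8 - 3 = -11$)
$f{\left(10 \right)} n{\left(8,a \right)} \left(-147\right) = 2 \cdot 10 \left(2 + 10\right) \left(-11\right)^{2} \left(-147\right) = 2 \cdot 10 \cdot 12 \cdot 121 \left(-147\right) = 240 \cdot 121 \left(-147\right) = 29040 \left(-147\right) = -4268880$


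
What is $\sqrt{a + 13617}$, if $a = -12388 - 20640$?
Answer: $i \sqrt{19411} \approx 139.32 i$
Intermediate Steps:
$a = -33028$ ($a = -12388 - 20640 = -33028$)
$\sqrt{a + 13617} = \sqrt{-33028 + 13617} = \sqrt{-19411} = i \sqrt{19411}$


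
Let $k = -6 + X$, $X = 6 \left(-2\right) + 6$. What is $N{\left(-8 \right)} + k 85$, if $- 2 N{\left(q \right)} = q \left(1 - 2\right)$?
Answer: $-1024$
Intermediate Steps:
$N{\left(q \right)} = \frac{q}{2}$ ($N{\left(q \right)} = - \frac{q \left(1 - 2\right)}{2} = - \frac{q \left(-1\right)}{2} = - \frac{\left(-1\right) q}{2} = \frac{q}{2}$)
$X = -6$ ($X = -12 + 6 = -6$)
$k = -12$ ($k = -6 - 6 = -12$)
$N{\left(-8 \right)} + k 85 = \frac{1}{2} \left(-8\right) - 1020 = -4 - 1020 = -1024$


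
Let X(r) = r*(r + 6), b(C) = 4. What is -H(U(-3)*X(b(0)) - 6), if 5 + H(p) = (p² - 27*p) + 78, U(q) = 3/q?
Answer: -3431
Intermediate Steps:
X(r) = r*(6 + r)
H(p) = 73 + p² - 27*p (H(p) = -5 + ((p² - 27*p) + 78) = -5 + (78 + p² - 27*p) = 73 + p² - 27*p)
-H(U(-3)*X(b(0)) - 6) = -(73 + ((3/(-3))*(4*(6 + 4)) - 6)² - 27*((3/(-3))*(4*(6 + 4)) - 6)) = -(73 + ((3*(-⅓))*(4*10) - 6)² - 27*((3*(-⅓))*(4*10) - 6)) = -(73 + (-1*40 - 6)² - 27*(-1*40 - 6)) = -(73 + (-40 - 6)² - 27*(-40 - 6)) = -(73 + (-46)² - 27*(-46)) = -(73 + 2116 + 1242) = -1*3431 = -3431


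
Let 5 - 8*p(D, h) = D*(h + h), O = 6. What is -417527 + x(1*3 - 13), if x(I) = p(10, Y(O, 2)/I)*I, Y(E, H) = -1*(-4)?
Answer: -1670173/4 ≈ -4.1754e+5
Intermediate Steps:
Y(E, H) = 4
p(D, h) = 5/8 - D*h/4 (p(D, h) = 5/8 - D*(h + h)/8 = 5/8 - D*2*h/8 = 5/8 - D*h/4)
x(I) = I*(5/8 - 10/I) (x(I) = (5/8 - ¼*10*4/I)*I = (5/8 - 10/I)*I = I*(5/8 - 10/I))
-417527 + x(1*3 - 13) = -417527 + (-10 + 5*(1*3 - 13)/8) = -417527 + (-10 + 5*(3 - 13)/8) = -417527 + (-10 + (5/8)*(-10)) = -417527 + (-10 - 25/4) = -417527 - 65/4 = -1670173/4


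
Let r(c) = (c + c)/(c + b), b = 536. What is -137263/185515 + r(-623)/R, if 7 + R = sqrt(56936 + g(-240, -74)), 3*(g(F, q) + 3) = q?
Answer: -338694665288/458849276215 + 3115*sqrt(20487)/7420143 ≈ -0.67805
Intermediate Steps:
g(F, q) = -3 + q/3
r(c) = 2*c/(536 + c) (r(c) = (c + c)/(c + 536) = (2*c)/(536 + c) = 2*c/(536 + c))
R = -7 + 5*sqrt(20487)/3 (R = -7 + sqrt(56936 + (-3 + (1/3)*(-74))) = -7 + sqrt(56936 + (-3 - 74/3)) = -7 + sqrt(56936 - 83/3) = -7 + sqrt(170725/3) = -7 + 5*sqrt(20487)/3 ≈ 231.55)
-137263/185515 + r(-623)/R = -137263/185515 + (2*(-623)/(536 - 623))/(-7 + 5*sqrt(20487)/3) = -137263*1/185515 + (2*(-623)/(-87))/(-7 + 5*sqrt(20487)/3) = -137263/185515 + (2*(-623)*(-1/87))/(-7 + 5*sqrt(20487)/3) = -137263/185515 + 1246/(87*(-7 + 5*sqrt(20487)/3))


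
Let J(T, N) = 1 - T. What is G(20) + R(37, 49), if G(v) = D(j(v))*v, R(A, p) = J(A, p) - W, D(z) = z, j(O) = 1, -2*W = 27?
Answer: -5/2 ≈ -2.5000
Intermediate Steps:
W = -27/2 (W = -½*27 = -27/2 ≈ -13.500)
R(A, p) = 29/2 - A (R(A, p) = (1 - A) - 1*(-27/2) = (1 - A) + 27/2 = 29/2 - A)
G(v) = v (G(v) = 1*v = v)
G(20) + R(37, 49) = 20 + (29/2 - 1*37) = 20 + (29/2 - 37) = 20 - 45/2 = -5/2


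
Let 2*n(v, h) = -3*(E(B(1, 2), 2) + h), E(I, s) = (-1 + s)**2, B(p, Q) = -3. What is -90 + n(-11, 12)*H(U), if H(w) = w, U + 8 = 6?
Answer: -51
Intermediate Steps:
U = -2 (U = -8 + 6 = -2)
n(v, h) = -3/2 - 3*h/2 (n(v, h) = (-3*((-1 + 2)**2 + h))/2 = (-3*(1**2 + h))/2 = (-3*(1 + h))/2 = (-3 - 3*h)/2 = -3/2 - 3*h/2)
-90 + n(-11, 12)*H(U) = -90 + (-3/2 - 3/2*12)*(-2) = -90 + (-3/2 - 18)*(-2) = -90 - 39/2*(-2) = -90 + 39 = -51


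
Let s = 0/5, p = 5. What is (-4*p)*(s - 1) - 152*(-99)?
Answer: 15068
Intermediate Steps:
s = 0 (s = 0*(1/5) = 0)
(-4*p)*(s - 1) - 152*(-99) = (-4*5)*(0 - 1) - 152*(-99) = -20*(-1) + 15048 = 20 + 15048 = 15068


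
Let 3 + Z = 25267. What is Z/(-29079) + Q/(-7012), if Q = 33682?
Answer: -578295023/101950974 ≈ -5.6723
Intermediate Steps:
Z = 25264 (Z = -3 + 25267 = 25264)
Z/(-29079) + Q/(-7012) = 25264/(-29079) + 33682/(-7012) = 25264*(-1/29079) + 33682*(-1/7012) = -25264/29079 - 16841/3506 = -578295023/101950974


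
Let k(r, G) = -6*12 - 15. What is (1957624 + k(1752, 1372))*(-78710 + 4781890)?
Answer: 9206648867660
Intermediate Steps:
k(r, G) = -87 (k(r, G) = -72 - 15 = -87)
(1957624 + k(1752, 1372))*(-78710 + 4781890) = (1957624 - 87)*(-78710 + 4781890) = 1957537*4703180 = 9206648867660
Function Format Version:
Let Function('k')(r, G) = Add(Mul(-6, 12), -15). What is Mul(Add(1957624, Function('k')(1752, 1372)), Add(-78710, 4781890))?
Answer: 9206648867660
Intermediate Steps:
Function('k')(r, G) = -87 (Function('k')(r, G) = Add(-72, -15) = -87)
Mul(Add(1957624, Function('k')(1752, 1372)), Add(-78710, 4781890)) = Mul(Add(1957624, -87), Add(-78710, 4781890)) = Mul(1957537, 4703180) = 9206648867660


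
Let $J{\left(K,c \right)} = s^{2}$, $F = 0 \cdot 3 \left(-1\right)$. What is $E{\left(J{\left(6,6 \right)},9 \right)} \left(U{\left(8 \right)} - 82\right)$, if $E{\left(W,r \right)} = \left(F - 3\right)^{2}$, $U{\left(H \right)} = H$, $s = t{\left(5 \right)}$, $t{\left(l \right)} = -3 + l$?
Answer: $-666$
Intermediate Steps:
$s = 2$ ($s = -3 + 5 = 2$)
$F = 0$ ($F = 0 \left(-1\right) = 0$)
$J{\left(K,c \right)} = 4$ ($J{\left(K,c \right)} = 2^{2} = 4$)
$E{\left(W,r \right)} = 9$ ($E{\left(W,r \right)} = \left(0 - 3\right)^{2} = \left(-3\right)^{2} = 9$)
$E{\left(J{\left(6,6 \right)},9 \right)} \left(U{\left(8 \right)} - 82\right) = 9 \left(8 - 82\right) = 9 \left(-74\right) = -666$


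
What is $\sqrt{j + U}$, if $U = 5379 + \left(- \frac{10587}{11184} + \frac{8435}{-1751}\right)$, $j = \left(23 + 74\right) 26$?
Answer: $\frac{\sqrt{21026609074134527}}{1631932} \approx 88.855$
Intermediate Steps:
$j = 2522$ ($j = 97 \cdot 26 = 2522$)
$U = \frac{35075023953}{6527728}$ ($U = 5379 + \left(\left(-10587\right) \frac{1}{11184} + 8435 \left(- \frac{1}{1751}\right)\right) = 5379 - \frac{37624959}{6527728} = \frac{35075023953}{6527728} \approx 5373.2$)
$\sqrt{j + U} = \sqrt{2522 + \frac{35075023953}{6527728}} = \sqrt{\frac{51537953969}{6527728}} = \frac{\sqrt{21026609074134527}}{1631932}$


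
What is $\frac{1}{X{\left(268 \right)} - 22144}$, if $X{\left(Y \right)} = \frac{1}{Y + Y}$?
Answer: $- \frac{536}{11869183} \approx -4.5159 \cdot 10^{-5}$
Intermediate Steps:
$X{\left(Y \right)} = \frac{1}{2 Y}$
$\frac{1}{X{\left(268 \right)} - 22144} = \frac{1}{\frac{1}{2 \cdot 268} - 22144} = \frac{1}{\frac{1}{2} \cdot \frac{1}{268} - 22144} = \frac{1}{\frac{1}{536} - 22144} = \frac{1}{- \frac{11869183}{536}} = - \frac{536}{11869183}$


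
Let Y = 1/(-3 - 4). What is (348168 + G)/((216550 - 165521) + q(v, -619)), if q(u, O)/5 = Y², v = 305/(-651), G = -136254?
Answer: 5191893/1250213 ≈ 4.1528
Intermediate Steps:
Y = -⅐ (Y = 1/(-7) = -⅐ ≈ -0.14286)
v = -305/651 (v = 305*(-1/651) = -305/651 ≈ -0.46851)
q(u, O) = 5/49 (q(u, O) = 5*(-⅐)² = 5*(1/49) = 5/49)
(348168 + G)/((216550 - 165521) + q(v, -619)) = (348168 - 136254)/((216550 - 165521) + 5/49) = 211914/(51029 + 5/49) = 211914/(2500426/49) = 211914*(49/2500426) = 5191893/1250213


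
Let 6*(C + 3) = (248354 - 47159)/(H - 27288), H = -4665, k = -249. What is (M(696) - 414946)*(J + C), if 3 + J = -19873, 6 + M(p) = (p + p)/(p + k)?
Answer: 13091479075759596/1586999 ≈ 8.2492e+9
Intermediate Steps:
M(p) = -6 + 2*p/(-249 + p) (M(p) = -6 + (p + p)/(p - 249) = -6 + (2*p)/(-249 + p) = -6 + 2*p/(-249 + p))
J = -19876 (J = -3 - 19873 = -19876)
C = -86261/21302 (C = -3 + ((248354 - 47159)/(-4665 - 27288))/6 = -3 + (201195/(-31953))/6 = -3 + (201195*(-1/31953))/6 = -3 + (⅙)*(-67065/10651) = -3 - 22355/21302 = -86261/21302 ≈ -4.0494)
(M(696) - 414946)*(J + C) = (2*(747 - 2*696)/(-249 + 696) - 414946)*(-19876 - 86261/21302) = (2*(747 - 1392)/447 - 414946)*(-423484813/21302) = (2*(1/447)*(-645) - 414946)*(-423484813/21302) = (-430/149 - 414946)*(-423484813/21302) = -61827384/149*(-423484813/21302) = 13091479075759596/1586999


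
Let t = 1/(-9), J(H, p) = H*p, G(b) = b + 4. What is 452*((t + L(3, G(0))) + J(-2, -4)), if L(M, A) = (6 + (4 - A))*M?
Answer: 105316/9 ≈ 11702.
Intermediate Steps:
G(b) = 4 + b
t = -1/9 ≈ -0.11111
L(M, A) = M*(10 - A) (L(M, A) = (10 - A)*M = M*(10 - A))
452*((t + L(3, G(0))) + J(-2, -4)) = 452*((-1/9 + 3*(10 - (4 + 0))) - 2*(-4)) = 452*((-1/9 + 3*(10 - 1*4)) + 8) = 452*((-1/9 + 3*(10 - 4)) + 8) = 452*((-1/9 + 3*6) + 8) = 452*((-1/9 + 18) + 8) = 452*(161/9 + 8) = 452*(233/9) = 105316/9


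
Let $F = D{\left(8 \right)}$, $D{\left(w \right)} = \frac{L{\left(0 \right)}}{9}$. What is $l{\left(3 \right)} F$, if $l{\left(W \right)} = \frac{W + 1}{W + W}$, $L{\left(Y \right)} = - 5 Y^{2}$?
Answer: $0$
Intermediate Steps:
$l{\left(W \right)} = \frac{1 + W}{2 W}$
$D{\left(w \right)} = 0$ ($D{\left(w \right)} = \frac{\left(-5\right) 0^{2}}{9} = \left(-5\right) 0 \cdot \frac{1}{9} = 0 \cdot \frac{1}{9} = 0$)
$F = 0$
$l{\left(3 \right)} F = \frac{1 + 3}{2 \cdot 3} \cdot 0 = \frac{1}{2} \cdot \frac{1}{3} \cdot 4 \cdot 0 = \frac{2}{3} \cdot 0 = 0$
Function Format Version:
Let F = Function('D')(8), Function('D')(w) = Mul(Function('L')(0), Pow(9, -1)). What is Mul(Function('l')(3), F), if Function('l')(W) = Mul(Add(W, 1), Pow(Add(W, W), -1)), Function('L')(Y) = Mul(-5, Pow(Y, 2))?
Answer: 0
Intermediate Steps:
Function('l')(W) = Mul(Rational(1, 2), Pow(W, -1), Add(1, W)) (Function('l')(W) = Mul(Add(1, W), Pow(Mul(2, W), -1)) = Mul(Add(1, W), Mul(Rational(1, 2), Pow(W, -1))) = Mul(Rational(1, 2), Pow(W, -1), Add(1, W)))
Function('D')(w) = 0 (Function('D')(w) = Mul(Mul(-5, Pow(0, 2)), Pow(9, -1)) = Mul(Mul(-5, 0), Rational(1, 9)) = Mul(0, Rational(1, 9)) = 0)
F = 0
Mul(Function('l')(3), F) = Mul(Mul(Rational(1, 2), Pow(3, -1), Add(1, 3)), 0) = Mul(Mul(Rational(1, 2), Rational(1, 3), 4), 0) = Mul(Rational(2, 3), 0) = 0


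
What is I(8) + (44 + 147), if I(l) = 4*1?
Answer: 195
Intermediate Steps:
I(l) = 4
I(8) + (44 + 147) = 4 + (44 + 147) = 4 + 191 = 195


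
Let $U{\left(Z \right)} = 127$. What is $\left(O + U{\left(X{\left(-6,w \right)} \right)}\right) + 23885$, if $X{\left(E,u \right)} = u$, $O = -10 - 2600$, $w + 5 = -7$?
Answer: $21402$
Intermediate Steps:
$w = -12$ ($w = -5 - 7 = -12$)
$O = -2610$ ($O = -10 - 2600 = -2610$)
$\left(O + U{\left(X{\left(-6,w \right)} \right)}\right) + 23885 = \left(-2610 + 127\right) + 23885 = -2483 + 23885 = 21402$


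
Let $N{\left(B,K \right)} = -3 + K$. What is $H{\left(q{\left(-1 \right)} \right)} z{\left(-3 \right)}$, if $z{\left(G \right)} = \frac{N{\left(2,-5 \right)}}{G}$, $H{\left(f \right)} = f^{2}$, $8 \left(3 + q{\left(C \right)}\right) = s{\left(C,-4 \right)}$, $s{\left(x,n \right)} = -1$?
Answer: $\frac{625}{24} \approx 26.042$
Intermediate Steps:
$q{\left(C \right)} = - \frac{25}{8}$ ($q{\left(C \right)} = -3 + \frac{1}{8} \left(-1\right) = -3 - \frac{1}{8} = - \frac{25}{8}$)
$z{\left(G \right)} = - \frac{8}{G}$ ($z{\left(G \right)} = \frac{-3 - 5}{G} = - \frac{8}{G}$)
$H{\left(q{\left(-1 \right)} \right)} z{\left(-3 \right)} = \left(- \frac{25}{8}\right)^{2} \left(- \frac{8}{-3}\right) = \frac{625 \left(\left(-8\right) \left(- \frac{1}{3}\right)\right)}{64} = \frac{625}{64} \cdot \frac{8}{3} = \frac{625}{24}$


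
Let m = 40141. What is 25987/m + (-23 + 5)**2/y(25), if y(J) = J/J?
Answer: 13031671/40141 ≈ 324.65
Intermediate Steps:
y(J) = 1
25987/m + (-23 + 5)**2/y(25) = 25987/40141 + (-23 + 5)**2/1 = 25987*(1/40141) + (-18)**2*1 = 25987/40141 + 324*1 = 25987/40141 + 324 = 13031671/40141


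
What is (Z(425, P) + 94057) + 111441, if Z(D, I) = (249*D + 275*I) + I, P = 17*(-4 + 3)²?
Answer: 316015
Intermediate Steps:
P = 17 (P = 17*(-1)² = 17*1 = 17)
Z(D, I) = 249*D + 276*I
(Z(425, P) + 94057) + 111441 = ((249*425 + 276*17) + 94057) + 111441 = ((105825 + 4692) + 94057) + 111441 = (110517 + 94057) + 111441 = 204574 + 111441 = 316015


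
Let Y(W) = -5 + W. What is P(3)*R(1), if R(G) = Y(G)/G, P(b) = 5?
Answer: -20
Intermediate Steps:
R(G) = (-5 + G)/G
P(3)*R(1) = 5*((-5 + 1)/1) = 5*(1*(-4)) = 5*(-4) = -20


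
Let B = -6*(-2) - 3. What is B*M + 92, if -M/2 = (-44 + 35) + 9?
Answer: 92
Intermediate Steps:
M = 0 (M = -2*((-44 + 35) + 9) = -2*(-9 + 9) = -2*0 = 0)
B = 9 (B = 12 - 3 = 9)
B*M + 92 = 9*0 + 92 = 0 + 92 = 92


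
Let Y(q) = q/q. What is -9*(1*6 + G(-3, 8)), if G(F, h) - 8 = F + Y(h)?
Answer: -108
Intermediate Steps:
Y(q) = 1
G(F, h) = 9 + F (G(F, h) = 8 + (F + 1) = 8 + (1 + F) = 9 + F)
-9*(1*6 + G(-3, 8)) = -9*(1*6 + (9 - 3)) = -9*(6 + 6) = -9*12 = -108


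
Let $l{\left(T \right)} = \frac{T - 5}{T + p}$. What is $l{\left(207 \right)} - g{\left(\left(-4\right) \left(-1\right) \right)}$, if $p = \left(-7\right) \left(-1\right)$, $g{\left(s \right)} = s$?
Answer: $- \frac{327}{107} \approx -3.0561$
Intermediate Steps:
$p = 7$
$l{\left(T \right)} = \frac{-5 + T}{7 + T}$ ($l{\left(T \right)} = \frac{T - 5}{T + 7} = \frac{-5 + T}{7 + T}$)
$l{\left(207 \right)} - g{\left(\left(-4\right) \left(-1\right) \right)} = \frac{-5 + 207}{7 + 207} - \left(-4\right) \left(-1\right) = \frac{1}{214} \cdot 202 - 4 = \frac{101}{107} - 4 = - \frac{327}{107}$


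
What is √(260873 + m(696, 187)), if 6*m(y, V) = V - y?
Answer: √9388374/6 ≈ 510.67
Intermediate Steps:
m(y, V) = -y/6 + V/6 (m(y, V) = (V - y)/6 = -y/6 + V/6)
√(260873 + m(696, 187)) = √(260873 + (-⅙*696 + (⅙)*187)) = √(260873 + (-116 + 187/6)) = √(260873 - 509/6) = √(1564729/6) = √9388374/6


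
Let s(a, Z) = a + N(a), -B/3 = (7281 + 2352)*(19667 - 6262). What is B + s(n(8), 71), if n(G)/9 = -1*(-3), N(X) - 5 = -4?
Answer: -387391067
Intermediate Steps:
N(X) = 1 (N(X) = 5 - 4 = 1)
n(G) = 27 (n(G) = 9*(-1*(-3)) = 9*3 = 27)
B = -387391095 (B = -3*(7281 + 2352)*(19667 - 6262) = -28899*13405 = -3*129130365 = -387391095)
s(a, Z) = 1 + a (s(a, Z) = a + 1 = 1 + a)
B + s(n(8), 71) = -387391095 + (1 + 27) = -387391095 + 28 = -387391067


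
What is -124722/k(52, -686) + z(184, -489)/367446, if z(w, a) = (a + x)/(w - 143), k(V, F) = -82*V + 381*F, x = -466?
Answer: 939359461921/2000895960090 ≈ 0.46947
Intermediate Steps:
z(w, a) = (-466 + a)/(-143 + w) (z(w, a) = (a - 466)/(w - 143) = (-466 + a)/(-143 + w))
-124722/k(52, -686) + z(184, -489)/367446 = -124722/(-82*52 + 381*(-686)) + ((-466 - 489)/(-143 + 184))/367446 = -124722/(-4264 - 261366) + (-955/41)*(1/367446) = -124722/(-265630) + ((1/41)*(-955))*(1/367446) = -124722*(-1/265630) - 955/41*1/367446 = 62361/132815 - 955/15065286 = 939359461921/2000895960090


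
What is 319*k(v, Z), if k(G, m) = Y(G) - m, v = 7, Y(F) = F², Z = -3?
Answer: 16588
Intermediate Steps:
k(G, m) = G² - m
319*k(v, Z) = 319*(7² - 1*(-3)) = 319*(49 + 3) = 319*52 = 16588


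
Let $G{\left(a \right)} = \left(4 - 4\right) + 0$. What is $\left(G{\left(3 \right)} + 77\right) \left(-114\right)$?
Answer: $-8778$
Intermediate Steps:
$G{\left(a \right)} = 0$ ($G{\left(a \right)} = 0 + 0 = 0$)
$\left(G{\left(3 \right)} + 77\right) \left(-114\right) = \left(0 + 77\right) \left(-114\right) = 77 \left(-114\right) = -8778$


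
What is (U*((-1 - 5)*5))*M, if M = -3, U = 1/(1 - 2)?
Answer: -90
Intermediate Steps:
U = -1 (U = 1/(-1) = -1)
(U*((-1 - 5)*5))*M = -(-1 - 5)*5*(-3) = -(-6)*5*(-3) = -1*(-30)*(-3) = 30*(-3) = -90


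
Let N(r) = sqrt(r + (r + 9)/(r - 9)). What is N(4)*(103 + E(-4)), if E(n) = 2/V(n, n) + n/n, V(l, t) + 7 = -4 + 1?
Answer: 519*sqrt(35)/25 ≈ 122.82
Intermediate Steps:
V(l, t) = -10 (V(l, t) = -7 + (-4 + 1) = -7 - 3 = -10)
E(n) = 4/5 (E(n) = 2/(-10) + n/n = 2*(-1/10) + 1 = -1/5 + 1 = 4/5)
N(r) = sqrt(r + (9 + r)/(-9 + r))
N(4)*(103 + E(-4)) = sqrt((9 + 4 + 4*(-9 + 4))/(-9 + 4))*(103 + 4/5) = sqrt((9 + 4 + 4*(-5))/(-5))*(519/5) = sqrt(-(9 + 4 - 20)/5)*(519/5) = sqrt(-1/5*(-7))*(519/5) = sqrt(7/5)*(519/5) = (sqrt(35)/5)*(519/5) = 519*sqrt(35)/25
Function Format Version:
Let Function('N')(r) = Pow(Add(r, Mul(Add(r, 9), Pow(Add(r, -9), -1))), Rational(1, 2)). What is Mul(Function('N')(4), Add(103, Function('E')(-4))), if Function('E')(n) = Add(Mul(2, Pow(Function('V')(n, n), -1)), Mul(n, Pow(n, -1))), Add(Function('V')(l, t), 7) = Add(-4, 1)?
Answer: Mul(Rational(519, 25), Pow(35, Rational(1, 2))) ≈ 122.82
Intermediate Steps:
Function('V')(l, t) = -10 (Function('V')(l, t) = Add(-7, Add(-4, 1)) = Add(-7, -3) = -10)
Function('E')(n) = Rational(4, 5) (Function('E')(n) = Add(Mul(2, Pow(-10, -1)), Mul(n, Pow(n, -1))) = Add(Mul(2, Rational(-1, 10)), 1) = Add(Rational(-1, 5), 1) = Rational(4, 5))
Function('N')(r) = Pow(Add(r, Mul(Pow(Add(-9, r), -1), Add(9, r))), Rational(1, 2)) (Function('N')(r) = Pow(Add(r, Mul(Add(9, r), Pow(Add(-9, r), -1))), Rational(1, 2)) = Pow(Add(r, Mul(Pow(Add(-9, r), -1), Add(9, r))), Rational(1, 2)))
Mul(Function('N')(4), Add(103, Function('E')(-4))) = Mul(Pow(Mul(Pow(Add(-9, 4), -1), Add(9, 4, Mul(4, Add(-9, 4)))), Rational(1, 2)), Add(103, Rational(4, 5))) = Mul(Pow(Mul(Pow(-5, -1), Add(9, 4, Mul(4, -5))), Rational(1, 2)), Rational(519, 5)) = Mul(Pow(Mul(Rational(-1, 5), Add(9, 4, -20)), Rational(1, 2)), Rational(519, 5)) = Mul(Pow(Mul(Rational(-1, 5), -7), Rational(1, 2)), Rational(519, 5)) = Mul(Pow(Rational(7, 5), Rational(1, 2)), Rational(519, 5)) = Mul(Mul(Rational(1, 5), Pow(35, Rational(1, 2))), Rational(519, 5)) = Mul(Rational(519, 25), Pow(35, Rational(1, 2)))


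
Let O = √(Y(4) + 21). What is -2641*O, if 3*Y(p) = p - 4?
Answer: -2641*√21 ≈ -12103.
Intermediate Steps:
Y(p) = -4/3 + p/3 (Y(p) = (p - 4)/3 = (-4 + p)/3 = -4/3 + p/3)
O = √21 (O = √((-4/3 + (⅓)*4) + 21) = √((-4/3 + 4/3) + 21) = √(0 + 21) = √21 ≈ 4.5826)
-2641*O = -2641*√21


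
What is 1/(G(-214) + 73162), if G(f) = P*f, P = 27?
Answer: 1/67384 ≈ 1.4840e-5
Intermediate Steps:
G(f) = 27*f
1/(G(-214) + 73162) = 1/(27*(-214) + 73162) = 1/(-5778 + 73162) = 1/67384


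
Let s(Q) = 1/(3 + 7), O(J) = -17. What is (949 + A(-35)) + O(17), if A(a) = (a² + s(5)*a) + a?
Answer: 4237/2 ≈ 2118.5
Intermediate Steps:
s(Q) = ⅒ (s(Q) = 1/10 = ⅒)
A(a) = a² + 11*a/10 (A(a) = (a² + a/10) + a = a² + 11*a/10)
(949 + A(-35)) + O(17) = (949 + (⅒)*(-35)*(11 + 10*(-35))) - 17 = (949 + (⅒)*(-35)*(11 - 350)) - 17 = (949 + (⅒)*(-35)*(-339)) - 17 = (949 + 2373/2) - 17 = 4271/2 - 17 = 4237/2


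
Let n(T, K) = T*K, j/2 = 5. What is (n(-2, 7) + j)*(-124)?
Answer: 496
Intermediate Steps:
j = 10 (j = 2*5 = 10)
n(T, K) = K*T
(n(-2, 7) + j)*(-124) = (7*(-2) + 10)*(-124) = (-14 + 10)*(-124) = -4*(-124) = 496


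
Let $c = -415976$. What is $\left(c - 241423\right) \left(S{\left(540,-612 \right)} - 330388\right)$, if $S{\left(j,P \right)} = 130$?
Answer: $217111278942$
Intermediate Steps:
$\left(c - 241423\right) \left(S{\left(540,-612 \right)} - 330388\right) = \left(-415976 - 241423\right) \left(130 - 330388\right) = \left(-657399\right) \left(-330258\right) = 217111278942$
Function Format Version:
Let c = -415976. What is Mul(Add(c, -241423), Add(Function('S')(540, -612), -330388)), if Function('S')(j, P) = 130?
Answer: 217111278942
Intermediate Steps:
Mul(Add(c, -241423), Add(Function('S')(540, -612), -330388)) = Mul(Add(-415976, -241423), Add(130, -330388)) = Mul(-657399, -330258) = 217111278942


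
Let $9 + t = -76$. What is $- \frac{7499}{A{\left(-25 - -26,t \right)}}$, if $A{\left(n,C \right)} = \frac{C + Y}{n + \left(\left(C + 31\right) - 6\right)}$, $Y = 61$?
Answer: $- \frac{442441}{24} \approx -18435.0$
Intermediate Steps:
$t = -85$ ($t = -9 - 76 = -85$)
$A{\left(n,C \right)} = \frac{61 + C}{25 + C + n}$ ($A{\left(n,C \right)} = \frac{C + 61}{n + \left(\left(C + 31\right) - 6\right)} = \frac{61 + C}{n + \left(\left(31 + C\right) - 6\right)} = \frac{61 + C}{n + \left(25 + C\right)} = \frac{61 + C}{25 + C + n}$)
$- \frac{7499}{A{\left(-25 - -26,t \right)}} = - \frac{7499}{\frac{1}{25 - 85 - -1} \left(61 - 85\right)} = - \frac{7499}{\frac{1}{25 - 85 + \left(-25 + 26\right)} \left(-24\right)} = - \frac{7499}{\frac{1}{25 - 85 + 1} \left(-24\right)} = - \frac{7499}{\frac{1}{-59} \left(-24\right)} = - \frac{7499}{\left(- \frac{1}{59}\right) \left(-24\right)} = - \frac{7499}{\frac{24}{59}} = \left(-7499\right) \frac{59}{24} = - \frac{442441}{24}$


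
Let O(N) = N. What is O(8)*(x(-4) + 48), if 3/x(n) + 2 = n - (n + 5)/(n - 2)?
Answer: 13296/35 ≈ 379.89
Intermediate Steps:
x(n) = 3/(-2 + n - (5 + n)/(-2 + n)) (x(n) = 3/(-2 + (n - (n + 5)/(n - 2))) = 3/(-2 + (n - (5 + n)/(-2 + n))) = 3/(-2 + n - (5 + n)/(-2 + n)))
O(8)*(x(-4) + 48) = 8*(3*(2 - 1*(-4))/(1 - 1*(-4)**2 + 5*(-4)) + 48) = 8*(3*(2 + 4)/(1 - 1*16 - 20) + 48) = 8*(3*6/(1 - 16 - 20) + 48) = 8*(3*6/(-35) + 48) = 8*(3*(-1/35)*6 + 48) = 8*(-18/35 + 48) = 8*(1662/35) = 13296/35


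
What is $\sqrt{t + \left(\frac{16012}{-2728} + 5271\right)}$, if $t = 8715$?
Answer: $\frac{\sqrt{6502494218}}{682} \approx 118.24$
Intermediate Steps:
$\sqrt{t + \left(\frac{16012}{-2728} + 5271\right)} = \sqrt{8715 + \left(\frac{16012}{-2728} + 5271\right)} = \sqrt{8715 + \left(16012 \left(- \frac{1}{2728}\right) + 5271\right)} = \sqrt{8715 + \left(- \frac{4003}{682} + 5271\right)} = \sqrt{8715 + \frac{3590819}{682}} = \sqrt{\frac{9534449}{682}} = \frac{\sqrt{6502494218}}{682}$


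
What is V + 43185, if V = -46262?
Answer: -3077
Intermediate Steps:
V + 43185 = -46262 + 43185 = -3077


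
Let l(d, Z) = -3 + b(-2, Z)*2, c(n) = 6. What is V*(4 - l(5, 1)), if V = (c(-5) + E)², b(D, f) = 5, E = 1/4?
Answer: -1875/16 ≈ -117.19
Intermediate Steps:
E = ¼ (E = 1*(¼) = ¼ ≈ 0.25000)
l(d, Z) = 7 (l(d, Z) = -3 + 5*2 = -3 + 10 = 7)
V = 625/16 (V = (6 + ¼)² = (25/4)² = 625/16 ≈ 39.063)
V*(4 - l(5, 1)) = 625*(4 - 1*7)/16 = 625*(4 - 7)/16 = (625/16)*(-3) = -1875/16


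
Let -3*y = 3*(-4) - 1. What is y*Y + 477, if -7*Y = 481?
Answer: 3764/21 ≈ 179.24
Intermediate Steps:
y = 13/3 (y = -(3*(-4) - 1)/3 = -(-12 - 1)/3 = -1/3*(-13) = 13/3 ≈ 4.3333)
Y = -481/7 (Y = -1/7*481 = -481/7 ≈ -68.714)
y*Y + 477 = (13/3)*(-481/7) + 477 = -6253/21 + 477 = 3764/21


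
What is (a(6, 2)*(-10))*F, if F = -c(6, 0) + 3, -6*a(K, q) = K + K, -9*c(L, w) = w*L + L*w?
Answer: 60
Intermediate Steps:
c(L, w) = -2*L*w/9 (c(L, w) = -(w*L + L*w)/9 = -(L*w + L*w)/9 = -2*L*w/9)
a(K, q) = -K/3 (a(K, q) = -(K + K)/6 = -K/3)
F = 3 (F = -(-2)*6*0/9 + 3 = -1*0 + 3 = 0 + 3 = 3)
(a(6, 2)*(-10))*F = (-⅓*6*(-10))*3 = -2*(-10)*3 = 20*3 = 60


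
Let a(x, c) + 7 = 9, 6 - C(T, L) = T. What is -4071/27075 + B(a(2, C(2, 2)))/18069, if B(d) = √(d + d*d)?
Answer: -1357/9025 + √6/18069 ≈ -0.15022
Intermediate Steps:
C(T, L) = 6 - T
a(x, c) = 2 (a(x, c) = -7 + 9 = 2)
B(d) = √(d + d²)
-4071/27075 + B(a(2, C(2, 2)))/18069 = -4071/27075 + √(2*(1 + 2))/18069 = -4071*1/27075 + √(2*3)*(1/18069) = -1357/9025 + √6*(1/18069) = -1357/9025 + √6/18069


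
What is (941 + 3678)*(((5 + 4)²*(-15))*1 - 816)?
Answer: -9381189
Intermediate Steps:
(941 + 3678)*(((5 + 4)²*(-15))*1 - 816) = 4619*((9²*(-15))*1 - 816) = 4619*((81*(-15))*1 - 816) = 4619*(-1215*1 - 816) = 4619*(-1215 - 816) = 4619*(-2031) = -9381189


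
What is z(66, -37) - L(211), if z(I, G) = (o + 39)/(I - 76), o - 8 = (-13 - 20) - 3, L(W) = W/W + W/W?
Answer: -31/10 ≈ -3.1000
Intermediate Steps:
L(W) = 2 (L(W) = 1 + 1 = 2)
o = -28 (o = 8 + ((-13 - 20) - 3) = 8 + (-33 - 3) = 8 - 36 = -28)
z(I, G) = 11/(-76 + I) (z(I, G) = (-28 + 39)/(I - 76) = 11/(-76 + I))
z(66, -37) - L(211) = 11/(-76 + 66) - 1*2 = 11/(-10) - 2 = 11*(-⅒) - 2 = -11/10 - 2 = -31/10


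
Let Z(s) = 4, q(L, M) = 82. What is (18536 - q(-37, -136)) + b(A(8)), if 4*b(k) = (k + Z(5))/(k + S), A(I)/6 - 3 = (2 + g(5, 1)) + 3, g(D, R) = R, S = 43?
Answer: 3580105/194 ≈ 18454.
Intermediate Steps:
A(I) = 54 (A(I) = 18 + 6*((2 + 1) + 3) = 18 + 6*(3 + 3) = 18 + 6*6 = 18 + 36 = 54)
b(k) = (4 + k)/(4*(43 + k)) (b(k) = ((k + 4)/(k + 43))/4 = ((4 + k)/(43 + k))/4 = (4 + k)/(4*(43 + k)))
(18536 - q(-37, -136)) + b(A(8)) = (18536 - 1*82) + (4 + 54)/(4*(43 + 54)) = (18536 - 82) + (¼)*58/97 = 18454 + (¼)*(1/97)*58 = 18454 + 29/194 = 3580105/194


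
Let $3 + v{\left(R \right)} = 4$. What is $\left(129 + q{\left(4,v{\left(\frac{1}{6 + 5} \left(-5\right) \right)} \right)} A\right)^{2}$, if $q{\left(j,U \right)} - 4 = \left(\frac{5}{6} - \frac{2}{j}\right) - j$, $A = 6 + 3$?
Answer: $17424$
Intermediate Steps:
$v{\left(R \right)} = 1$ ($v{\left(R \right)} = -3 + 4 = 1$)
$A = 9$
$q{\left(j,U \right)} = \frac{29}{6} - j - \frac{2}{j}$ ($q{\left(j,U \right)} = 4 - \left(- \frac{5}{6} + j + \frac{2}{j}\right) = \frac{29}{6} - j - \frac{2}{j}$)
$\left(129 + q{\left(4,v{\left(\frac{1}{6 + 5} \left(-5\right) \right)} \right)} A\right)^{2} = \left(129 + \left(\frac{29}{6} - 4 - \frac{2}{4}\right) 9\right)^{2} = \left(129 + \left(\frac{29}{6} - 4 - \frac{1}{2}\right) 9\right)^{2} = \left(129 + \frac{1}{3} \cdot 9\right)^{2} = \left(129 + 3\right)^{2} = 132^{2} = 17424$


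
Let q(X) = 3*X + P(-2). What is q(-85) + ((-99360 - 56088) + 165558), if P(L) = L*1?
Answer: 9853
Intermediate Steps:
P(L) = L
q(X) = -2 + 3*X (q(X) = 3*X - 2 = -2 + 3*X)
q(-85) + ((-99360 - 56088) + 165558) = (-2 + 3*(-85)) + ((-99360 - 56088) + 165558) = (-2 - 255) + (-155448 + 165558) = -257 + 10110 = 9853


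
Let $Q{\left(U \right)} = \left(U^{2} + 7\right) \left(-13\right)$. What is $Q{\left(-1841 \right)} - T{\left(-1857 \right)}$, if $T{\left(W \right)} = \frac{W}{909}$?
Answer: $- \frac{13350404813}{303} \approx -4.4061 \cdot 10^{7}$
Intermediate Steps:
$T{\left(W \right)} = \frac{W}{909}$ ($T{\left(W \right)} = W \frac{1}{909} = \frac{W}{909}$)
$Q{\left(U \right)} = -91 - 13 U^{2}$ ($Q{\left(U \right)} = \left(7 + U^{2}\right) \left(-13\right) = -91 - 13 U^{2}$)
$Q{\left(-1841 \right)} - T{\left(-1857 \right)} = \left(-91 - 13 \left(-1841\right)^{2}\right) - \frac{1}{909} \left(-1857\right) = \left(-91 - 44060653\right) - - \frac{619}{303} = \left(-91 - 44060653\right) + \frac{619}{303} = -44060744 + \frac{619}{303} = - \frac{13350404813}{303}$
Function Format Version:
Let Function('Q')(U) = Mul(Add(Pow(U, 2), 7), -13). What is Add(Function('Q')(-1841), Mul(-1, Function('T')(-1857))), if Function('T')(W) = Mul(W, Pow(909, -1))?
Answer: Rational(-13350404813, 303) ≈ -4.4061e+7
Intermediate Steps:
Function('T')(W) = Mul(Rational(1, 909), W) (Function('T')(W) = Mul(W, Rational(1, 909)) = Mul(Rational(1, 909), W))
Function('Q')(U) = Add(-91, Mul(-13, Pow(U, 2))) (Function('Q')(U) = Mul(Add(7, Pow(U, 2)), -13) = Add(-91, Mul(-13, Pow(U, 2))))
Add(Function('Q')(-1841), Mul(-1, Function('T')(-1857))) = Add(Add(-91, Mul(-13, Pow(-1841, 2))), Mul(-1, Mul(Rational(1, 909), -1857))) = Add(Add(-91, Mul(-13, 3389281)), Mul(-1, Rational(-619, 303))) = Add(Add(-91, -44060653), Rational(619, 303)) = Add(-44060744, Rational(619, 303)) = Rational(-13350404813, 303)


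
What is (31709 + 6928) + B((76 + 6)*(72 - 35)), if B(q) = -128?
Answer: 38509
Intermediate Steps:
(31709 + 6928) + B((76 + 6)*(72 - 35)) = (31709 + 6928) - 128 = 38637 - 128 = 38509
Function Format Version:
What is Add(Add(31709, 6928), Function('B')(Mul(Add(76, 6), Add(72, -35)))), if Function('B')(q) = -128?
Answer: 38509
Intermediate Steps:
Add(Add(31709, 6928), Function('B')(Mul(Add(76, 6), Add(72, -35)))) = Add(Add(31709, 6928), -128) = Add(38637, -128) = 38509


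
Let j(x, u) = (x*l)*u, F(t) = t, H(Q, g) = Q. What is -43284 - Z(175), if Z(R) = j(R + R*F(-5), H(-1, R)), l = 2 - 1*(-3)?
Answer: -46784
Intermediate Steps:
l = 5 (l = 2 + 3 = 5)
j(x, u) = 5*u*x (j(x, u) = (x*5)*u = (5*x)*u = 5*u*x)
Z(R) = 20*R (Z(R) = 5*(-1)*(R + R*(-5)) = 5*(-1)*(R - 5*R) = 5*(-1)*(-4*R) = 20*R)
-43284 - Z(175) = -43284 - 20*175 = -43284 - 1*3500 = -43284 - 3500 = -46784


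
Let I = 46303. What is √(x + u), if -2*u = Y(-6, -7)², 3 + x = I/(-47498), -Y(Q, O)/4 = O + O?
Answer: 7*I*√72376929922/47498 ≈ 39.648*I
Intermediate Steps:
Y(Q, O) = -8*O (Y(Q, O) = -4*(O + O) = -8*O)
x = -188797/47498 (x = -3 + 46303/(-47498) = -3 + 46303*(-1/47498) = -3 - 46303/47498 = -188797/47498 ≈ -3.9748)
u = -1568 (u = -(-8*(-7))²/2 = -½*56² = -½*3136 = -1568)
√(x + u) = √(-188797/47498 - 1568) = √(-74665661/47498) = 7*I*√72376929922/47498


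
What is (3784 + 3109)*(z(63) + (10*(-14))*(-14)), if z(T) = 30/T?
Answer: 283784810/21 ≈ 1.3514e+7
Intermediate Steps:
(3784 + 3109)*(z(63) + (10*(-14))*(-14)) = (3784 + 3109)*(30/63 + (10*(-14))*(-14)) = 6893*(30*(1/63) - 140*(-14)) = 6893*(10/21 + 1960) = 6893*(41170/21) = 283784810/21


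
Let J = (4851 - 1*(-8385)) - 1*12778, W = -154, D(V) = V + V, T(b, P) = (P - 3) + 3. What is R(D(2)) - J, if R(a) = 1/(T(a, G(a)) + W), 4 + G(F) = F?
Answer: -70533/154 ≈ -458.01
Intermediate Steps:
G(F) = -4 + F
T(b, P) = P (T(b, P) = (-3 + P) + 3 = P)
D(V) = 2*V
R(a) = 1/(-158 + a) (R(a) = 1/((-4 + a) - 154) = 1/(-158 + a))
J = 458 (J = (4851 + 8385) - 12778 = 13236 - 12778 = 458)
R(D(2)) - J = 1/(-158 + 2*2) - 1*458 = 1/(-158 + 4) - 458 = 1/(-154) - 458 = -1/154 - 458 = -70533/154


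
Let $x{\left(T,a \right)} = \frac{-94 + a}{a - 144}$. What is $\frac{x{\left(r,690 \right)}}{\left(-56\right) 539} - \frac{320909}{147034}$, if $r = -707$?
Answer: $- \frac{661102106755}{302898567972} \approx -2.1826$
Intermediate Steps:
$x{\left(T,a \right)} = \frac{-94 + a}{-144 + a}$
$\frac{x{\left(r,690 \right)}}{\left(-56\right) 539} - \frac{320909}{147034} = \frac{\frac{1}{-144 + 690} \left(-94 + 690\right)}{\left(-56\right) 539} - \frac{320909}{147034} = \frac{\frac{1}{546} \cdot 596}{-30184} - \frac{320909}{147034} = \frac{1}{546} \cdot 596 \left(- \frac{1}{30184}\right) - \frac{320909}{147034} = \frac{298}{273} \left(- \frac{1}{30184}\right) - \frac{320909}{147034} = - \frac{149}{4120116} - \frac{320909}{147034} = - \frac{661102106755}{302898567972}$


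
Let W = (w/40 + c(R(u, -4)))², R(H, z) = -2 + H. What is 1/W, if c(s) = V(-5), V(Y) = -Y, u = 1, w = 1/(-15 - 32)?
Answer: 3534400/88341201 ≈ 0.040008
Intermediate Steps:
w = -1/47 (w = 1/(-47) = -1/47 ≈ -0.021277)
c(s) = 5 (c(s) = -1*(-5) = 5)
W = 88341201/3534400 (W = (-1/47/40 + 5)² = (-1/47*1/40 + 5)² = (-1/1880 + 5)² = (9399/1880)² = 88341201/3534400 ≈ 24.995)
1/W = 1/(88341201/3534400) = 3534400/88341201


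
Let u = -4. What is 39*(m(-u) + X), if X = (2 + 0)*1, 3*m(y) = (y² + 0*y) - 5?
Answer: 221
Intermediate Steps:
m(y) = -5/3 + y²/3 (m(y) = ((y² + 0*y) - 5)/3 = ((y² + 0) - 5)/3 = (y² - 5)/3 = (-5 + y²)/3 = -5/3 + y²/3)
X = 2 (X = 2*1 = 2)
39*(m(-u) + X) = 39*((-5/3 + (-1*(-4))²/3) + 2) = 39*((-5/3 + (⅓)*4²) + 2) = 39*((-5/3 + (⅓)*16) + 2) = 39*((-5/3 + 16/3) + 2) = 39*(11/3 + 2) = 39*(17/3) = 221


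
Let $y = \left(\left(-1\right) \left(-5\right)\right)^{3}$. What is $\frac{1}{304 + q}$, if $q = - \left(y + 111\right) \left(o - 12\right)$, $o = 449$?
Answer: $- \frac{1}{102828} \approx -9.725 \cdot 10^{-6}$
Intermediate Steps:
$y = 125$ ($y = 5^{3} = 125$)
$q = -103132$ ($q = - \left(125 + 111\right) \left(449 - 12\right) = - 236 \cdot 437 = \left(-1\right) 103132 = -103132$)
$\frac{1}{304 + q} = \frac{1}{304 - 103132} = \frac{1}{-102828} = - \frac{1}{102828}$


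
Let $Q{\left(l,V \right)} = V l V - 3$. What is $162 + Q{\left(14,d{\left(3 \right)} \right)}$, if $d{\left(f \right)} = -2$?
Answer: $215$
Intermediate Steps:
$Q{\left(l,V \right)} = -3 + l V^{2}$ ($Q{\left(l,V \right)} = l V^{2} - 3 = -3 + l V^{2}$)
$162 + Q{\left(14,d{\left(3 \right)} \right)} = 162 - \left(3 - 14 \left(-2\right)^{2}\right) = 162 + \left(-3 + 14 \cdot 4\right) = 162 + \left(-3 + 56\right) = 162 + 53 = 215$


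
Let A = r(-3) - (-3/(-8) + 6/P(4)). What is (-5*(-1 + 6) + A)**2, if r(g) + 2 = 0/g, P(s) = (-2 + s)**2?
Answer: 53361/64 ≈ 833.77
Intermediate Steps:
r(g) = -2 (r(g) = -2 + 0/g = -2 + 0 = -2)
A = -31/8 (A = -2 - (-3/(-8) + 6/((-2 + 4)**2)) = -2 - (-3*(-1/8) + 6/(2**2)) = -2 - (3/8 + 6/4) = -2 - (3/8 + 6*(1/4)) = -2 - (3/8 + 3/2) = -2 - 1*15/8 = -2 - 15/8 = -31/8 ≈ -3.8750)
(-5*(-1 + 6) + A)**2 = (-5*(-1 + 6) - 31/8)**2 = (-5*5 - 31/8)**2 = (-25 - 31/8)**2 = (-231/8)**2 = 53361/64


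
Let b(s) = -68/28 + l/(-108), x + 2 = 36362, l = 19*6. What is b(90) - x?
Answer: -4581799/126 ≈ -36364.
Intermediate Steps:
l = 114
x = 36360 (x = -2 + 36362 = 36360)
b(s) = -439/126 (b(s) = -68/28 + 114/(-108) = -68*1/28 + 114*(-1/108) = -17/7 - 19/18 = -439/126)
b(90) - x = -439/126 - 1*36360 = -439/126 - 36360 = -4581799/126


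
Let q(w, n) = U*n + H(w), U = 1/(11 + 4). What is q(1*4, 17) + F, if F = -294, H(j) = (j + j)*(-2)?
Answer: -4633/15 ≈ -308.87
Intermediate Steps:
H(j) = -4*j (H(j) = (2*j)*(-2) = -4*j)
U = 1/15 ≈ 0.066667
q(w, n) = -4*w + n/15 (q(w, n) = n/15 - 4*w = -4*w + n/15)
q(1*4, 17) + F = (-4*4 + (1/15)*17) - 294 = (-4*4 + 17/15) - 294 = (-16 + 17/15) - 294 = -223/15 - 294 = -4633/15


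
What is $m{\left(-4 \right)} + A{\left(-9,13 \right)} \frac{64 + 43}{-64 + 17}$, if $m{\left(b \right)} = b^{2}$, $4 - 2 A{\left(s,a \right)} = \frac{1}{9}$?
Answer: $\frac{9791}{846} \approx 11.573$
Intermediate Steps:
$A{\left(s,a \right)} = \frac{35}{18}$ ($A{\left(s,a \right)} = 2 - \frac{1}{2 \cdot 9} = 2 - \frac{1}{18} = \frac{35}{18}$)
$m{\left(-4 \right)} + A{\left(-9,13 \right)} \frac{64 + 43}{-64 + 17} = \left(-4\right)^{2} + \frac{35 \frac{64 + 43}{-64 + 17}}{18} = 16 + \frac{35 \frac{107}{-47}}{18} = 16 + \frac{35 \cdot 107 \left(- \frac{1}{47}\right)}{18} = 16 + \frac{35}{18} \left(- \frac{107}{47}\right) = 16 - \frac{3745}{846} = \frac{9791}{846}$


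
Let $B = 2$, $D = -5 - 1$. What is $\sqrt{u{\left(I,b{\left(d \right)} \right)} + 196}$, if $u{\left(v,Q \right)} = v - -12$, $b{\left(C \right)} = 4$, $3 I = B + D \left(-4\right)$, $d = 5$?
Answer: $\frac{5 \sqrt{78}}{3} \approx 14.72$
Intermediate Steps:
$D = -6$
$I = \frac{26}{3}$ ($I = \frac{2 - -24}{3} = \frac{2 + 24}{3} = \frac{1}{3} \cdot 26 = \frac{26}{3} \approx 8.6667$)
$u{\left(v,Q \right)} = 12 + v$ ($u{\left(v,Q \right)} = v + 12 = 12 + v$)
$\sqrt{u{\left(I,b{\left(d \right)} \right)} + 196} = \sqrt{\left(12 + \frac{26}{3}\right) + 196} = \sqrt{\frac{62}{3} + 196} = \sqrt{\frac{650}{3}} = \frac{5 \sqrt{78}}{3}$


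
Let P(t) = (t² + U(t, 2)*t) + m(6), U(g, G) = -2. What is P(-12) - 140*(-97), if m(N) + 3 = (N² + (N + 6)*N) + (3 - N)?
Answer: 13850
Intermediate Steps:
m(N) = N² - N + N*(6 + N) (m(N) = -3 + ((N² + (N + 6)*N) + (3 - N)) = -3 + ((N² + (6 + N)*N) + (3 - N)) = -3 + ((N² + N*(6 + N)) + (3 - N)) = -3 + (3 + N² - N + N*(6 + N)) = N² - N + N*(6 + N))
P(t) = 102 + t² - 2*t (P(t) = (t² - 2*t) + 6*(5 + 2*6) = (t² - 2*t) + 6*(5 + 12) = (t² - 2*t) + 6*17 = (t² - 2*t) + 102 = 102 + t² - 2*t)
P(-12) - 140*(-97) = (102 + (-12)² - 2*(-12)) - 140*(-97) = (102 + 144 + 24) + 13580 = 270 + 13580 = 13850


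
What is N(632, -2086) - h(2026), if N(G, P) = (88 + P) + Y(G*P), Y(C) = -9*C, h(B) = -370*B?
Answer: 12612790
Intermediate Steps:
N(G, P) = 88 + P - 9*G*P (N(G, P) = (88 + P) - 9*G*P = 88 + P - 9*G*P)
N(632, -2086) - h(2026) = (88 - 2086 - 9*632*(-2086)) - (-370)*2026 = (88 - 2086 + 11865168) - 1*(-749620) = 11863170 + 749620 = 12612790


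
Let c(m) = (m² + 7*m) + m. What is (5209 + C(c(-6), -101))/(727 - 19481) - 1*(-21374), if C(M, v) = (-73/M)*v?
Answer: 4810120817/225048 ≈ 21374.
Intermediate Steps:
c(m) = m² + 8*m
C(M, v) = -73*v/M
(5209 + C(c(-6), -101))/(727 - 19481) - 1*(-21374) = (5209 - 73*(-101)/(-6*(8 - 6)))/(727 - 19481) - 1*(-21374) = (5209 - 73*(-101)/(-6*2))/(-18754) + 21374 = (5209 - 73*(-101)/(-12))*(-1/18754) + 21374 = (5209 - 73*(-101)*(-1/12))*(-1/18754) + 21374 = (5209 - 7373/12)*(-1/18754) + 21374 = (55135/12)*(-1/18754) + 21374 = -55135/225048 + 21374 = 4810120817/225048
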